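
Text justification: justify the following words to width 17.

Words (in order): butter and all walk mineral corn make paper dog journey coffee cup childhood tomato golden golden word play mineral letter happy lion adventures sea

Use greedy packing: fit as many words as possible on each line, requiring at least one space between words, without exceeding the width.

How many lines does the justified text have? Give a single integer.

Answer: 10

Derivation:
Line 1: ['butter', 'and', 'all'] (min_width=14, slack=3)
Line 2: ['walk', 'mineral', 'corn'] (min_width=17, slack=0)
Line 3: ['make', 'paper', 'dog'] (min_width=14, slack=3)
Line 4: ['journey', 'coffee'] (min_width=14, slack=3)
Line 5: ['cup', 'childhood'] (min_width=13, slack=4)
Line 6: ['tomato', 'golden'] (min_width=13, slack=4)
Line 7: ['golden', 'word', 'play'] (min_width=16, slack=1)
Line 8: ['mineral', 'letter'] (min_width=14, slack=3)
Line 9: ['happy', 'lion'] (min_width=10, slack=7)
Line 10: ['adventures', 'sea'] (min_width=14, slack=3)
Total lines: 10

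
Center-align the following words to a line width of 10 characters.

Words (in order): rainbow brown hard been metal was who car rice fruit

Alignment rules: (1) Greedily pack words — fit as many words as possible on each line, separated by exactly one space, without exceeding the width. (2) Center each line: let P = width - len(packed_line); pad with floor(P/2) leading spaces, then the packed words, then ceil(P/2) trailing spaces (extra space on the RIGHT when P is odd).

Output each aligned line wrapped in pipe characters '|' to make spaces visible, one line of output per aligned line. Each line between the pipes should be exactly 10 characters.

Answer: | rainbow  |
|brown hard|
|been metal|
| was who  |
| car rice |
|  fruit   |

Derivation:
Line 1: ['rainbow'] (min_width=7, slack=3)
Line 2: ['brown', 'hard'] (min_width=10, slack=0)
Line 3: ['been', 'metal'] (min_width=10, slack=0)
Line 4: ['was', 'who'] (min_width=7, slack=3)
Line 5: ['car', 'rice'] (min_width=8, slack=2)
Line 6: ['fruit'] (min_width=5, slack=5)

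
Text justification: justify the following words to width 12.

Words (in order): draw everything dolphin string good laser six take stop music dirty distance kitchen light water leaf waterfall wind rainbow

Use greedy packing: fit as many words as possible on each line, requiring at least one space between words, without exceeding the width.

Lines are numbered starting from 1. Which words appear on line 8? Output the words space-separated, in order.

Line 1: ['draw'] (min_width=4, slack=8)
Line 2: ['everything'] (min_width=10, slack=2)
Line 3: ['dolphin'] (min_width=7, slack=5)
Line 4: ['string', 'good'] (min_width=11, slack=1)
Line 5: ['laser', 'six'] (min_width=9, slack=3)
Line 6: ['take', 'stop'] (min_width=9, slack=3)
Line 7: ['music', 'dirty'] (min_width=11, slack=1)
Line 8: ['distance'] (min_width=8, slack=4)
Line 9: ['kitchen'] (min_width=7, slack=5)
Line 10: ['light', 'water'] (min_width=11, slack=1)
Line 11: ['leaf'] (min_width=4, slack=8)
Line 12: ['waterfall'] (min_width=9, slack=3)
Line 13: ['wind', 'rainbow'] (min_width=12, slack=0)

Answer: distance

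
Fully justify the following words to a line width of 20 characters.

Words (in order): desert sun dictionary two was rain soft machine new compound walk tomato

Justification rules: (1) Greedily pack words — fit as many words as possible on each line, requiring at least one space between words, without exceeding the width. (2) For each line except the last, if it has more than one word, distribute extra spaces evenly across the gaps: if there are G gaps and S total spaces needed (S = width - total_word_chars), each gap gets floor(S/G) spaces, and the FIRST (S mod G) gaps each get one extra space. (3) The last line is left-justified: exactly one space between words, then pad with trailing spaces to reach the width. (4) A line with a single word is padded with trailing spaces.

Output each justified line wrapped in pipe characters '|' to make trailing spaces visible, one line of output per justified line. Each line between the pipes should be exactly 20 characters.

Line 1: ['desert', 'sun'] (min_width=10, slack=10)
Line 2: ['dictionary', 'two', 'was'] (min_width=18, slack=2)
Line 3: ['rain', 'soft', 'machine'] (min_width=17, slack=3)
Line 4: ['new', 'compound', 'walk'] (min_width=17, slack=3)
Line 5: ['tomato'] (min_width=6, slack=14)

Answer: |desert           sun|
|dictionary  two  was|
|rain   soft  machine|
|new   compound  walk|
|tomato              |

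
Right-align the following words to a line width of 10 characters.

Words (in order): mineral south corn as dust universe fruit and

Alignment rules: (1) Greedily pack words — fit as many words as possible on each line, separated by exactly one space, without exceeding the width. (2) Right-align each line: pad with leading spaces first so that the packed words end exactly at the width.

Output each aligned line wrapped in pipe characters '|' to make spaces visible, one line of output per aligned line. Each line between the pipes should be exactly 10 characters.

Answer: |   mineral|
|south corn|
|   as dust|
|  universe|
| fruit and|

Derivation:
Line 1: ['mineral'] (min_width=7, slack=3)
Line 2: ['south', 'corn'] (min_width=10, slack=0)
Line 3: ['as', 'dust'] (min_width=7, slack=3)
Line 4: ['universe'] (min_width=8, slack=2)
Line 5: ['fruit', 'and'] (min_width=9, slack=1)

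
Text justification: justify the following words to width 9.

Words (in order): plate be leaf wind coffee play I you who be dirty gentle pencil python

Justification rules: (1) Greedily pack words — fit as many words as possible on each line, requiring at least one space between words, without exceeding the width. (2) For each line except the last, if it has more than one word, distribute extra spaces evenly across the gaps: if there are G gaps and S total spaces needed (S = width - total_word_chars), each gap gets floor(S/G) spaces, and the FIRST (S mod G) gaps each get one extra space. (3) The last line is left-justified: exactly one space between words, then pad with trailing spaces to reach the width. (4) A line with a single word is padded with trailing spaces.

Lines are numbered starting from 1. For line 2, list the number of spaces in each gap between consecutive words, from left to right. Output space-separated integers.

Answer: 1

Derivation:
Line 1: ['plate', 'be'] (min_width=8, slack=1)
Line 2: ['leaf', 'wind'] (min_width=9, slack=0)
Line 3: ['coffee'] (min_width=6, slack=3)
Line 4: ['play', 'I'] (min_width=6, slack=3)
Line 5: ['you', 'who'] (min_width=7, slack=2)
Line 6: ['be', 'dirty'] (min_width=8, slack=1)
Line 7: ['gentle'] (min_width=6, slack=3)
Line 8: ['pencil'] (min_width=6, slack=3)
Line 9: ['python'] (min_width=6, slack=3)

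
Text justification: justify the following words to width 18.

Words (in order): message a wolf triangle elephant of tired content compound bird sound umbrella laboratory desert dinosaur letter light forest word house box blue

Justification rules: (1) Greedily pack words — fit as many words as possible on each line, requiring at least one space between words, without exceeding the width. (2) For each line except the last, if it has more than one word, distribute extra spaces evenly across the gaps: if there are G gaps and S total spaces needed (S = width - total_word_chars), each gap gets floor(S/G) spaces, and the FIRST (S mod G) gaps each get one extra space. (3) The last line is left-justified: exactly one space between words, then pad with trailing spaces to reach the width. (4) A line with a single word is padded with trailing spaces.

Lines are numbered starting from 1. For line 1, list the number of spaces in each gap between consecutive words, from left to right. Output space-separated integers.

Line 1: ['message', 'a', 'wolf'] (min_width=14, slack=4)
Line 2: ['triangle', 'elephant'] (min_width=17, slack=1)
Line 3: ['of', 'tired', 'content'] (min_width=16, slack=2)
Line 4: ['compound', 'bird'] (min_width=13, slack=5)
Line 5: ['sound', 'umbrella'] (min_width=14, slack=4)
Line 6: ['laboratory', 'desert'] (min_width=17, slack=1)
Line 7: ['dinosaur', 'letter'] (min_width=15, slack=3)
Line 8: ['light', 'forest', 'word'] (min_width=17, slack=1)
Line 9: ['house', 'box', 'blue'] (min_width=14, slack=4)

Answer: 3 3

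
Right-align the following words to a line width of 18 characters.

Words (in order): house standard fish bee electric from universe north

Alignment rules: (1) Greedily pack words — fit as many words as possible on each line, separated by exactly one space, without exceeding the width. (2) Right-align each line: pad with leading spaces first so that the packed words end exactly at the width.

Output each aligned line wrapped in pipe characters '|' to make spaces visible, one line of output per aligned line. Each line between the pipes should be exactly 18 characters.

Answer: |    house standard|
| fish bee electric|
|     from universe|
|             north|

Derivation:
Line 1: ['house', 'standard'] (min_width=14, slack=4)
Line 2: ['fish', 'bee', 'electric'] (min_width=17, slack=1)
Line 3: ['from', 'universe'] (min_width=13, slack=5)
Line 4: ['north'] (min_width=5, slack=13)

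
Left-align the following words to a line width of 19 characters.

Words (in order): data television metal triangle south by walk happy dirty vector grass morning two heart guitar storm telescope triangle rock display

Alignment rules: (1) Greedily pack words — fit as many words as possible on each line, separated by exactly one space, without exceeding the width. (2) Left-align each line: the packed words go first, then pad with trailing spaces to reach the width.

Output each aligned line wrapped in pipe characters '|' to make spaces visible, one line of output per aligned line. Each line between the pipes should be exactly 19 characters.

Line 1: ['data', 'television'] (min_width=15, slack=4)
Line 2: ['metal', 'triangle'] (min_width=14, slack=5)
Line 3: ['south', 'by', 'walk', 'happy'] (min_width=19, slack=0)
Line 4: ['dirty', 'vector', 'grass'] (min_width=18, slack=1)
Line 5: ['morning', 'two', 'heart'] (min_width=17, slack=2)
Line 6: ['guitar', 'storm'] (min_width=12, slack=7)
Line 7: ['telescope', 'triangle'] (min_width=18, slack=1)
Line 8: ['rock', 'display'] (min_width=12, slack=7)

Answer: |data television    |
|metal triangle     |
|south by walk happy|
|dirty vector grass |
|morning two heart  |
|guitar storm       |
|telescope triangle |
|rock display       |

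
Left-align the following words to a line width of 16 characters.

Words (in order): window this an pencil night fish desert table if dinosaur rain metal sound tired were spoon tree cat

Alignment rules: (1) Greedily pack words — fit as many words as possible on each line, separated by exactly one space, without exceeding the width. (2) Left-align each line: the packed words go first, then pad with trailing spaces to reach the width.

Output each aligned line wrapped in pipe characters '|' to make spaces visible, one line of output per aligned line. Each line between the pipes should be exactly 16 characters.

Line 1: ['window', 'this', 'an'] (min_width=14, slack=2)
Line 2: ['pencil', 'night'] (min_width=12, slack=4)
Line 3: ['fish', 'desert'] (min_width=11, slack=5)
Line 4: ['table', 'if'] (min_width=8, slack=8)
Line 5: ['dinosaur', 'rain'] (min_width=13, slack=3)
Line 6: ['metal', 'sound'] (min_width=11, slack=5)
Line 7: ['tired', 'were', 'spoon'] (min_width=16, slack=0)
Line 8: ['tree', 'cat'] (min_width=8, slack=8)

Answer: |window this an  |
|pencil night    |
|fish desert     |
|table if        |
|dinosaur rain   |
|metal sound     |
|tired were spoon|
|tree cat        |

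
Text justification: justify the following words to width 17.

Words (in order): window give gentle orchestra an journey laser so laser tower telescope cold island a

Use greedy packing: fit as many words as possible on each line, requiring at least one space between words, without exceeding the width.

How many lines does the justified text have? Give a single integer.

Answer: 6

Derivation:
Line 1: ['window', 'give'] (min_width=11, slack=6)
Line 2: ['gentle', 'orchestra'] (min_width=16, slack=1)
Line 3: ['an', 'journey', 'laser'] (min_width=16, slack=1)
Line 4: ['so', 'laser', 'tower'] (min_width=14, slack=3)
Line 5: ['telescope', 'cold'] (min_width=14, slack=3)
Line 6: ['island', 'a'] (min_width=8, slack=9)
Total lines: 6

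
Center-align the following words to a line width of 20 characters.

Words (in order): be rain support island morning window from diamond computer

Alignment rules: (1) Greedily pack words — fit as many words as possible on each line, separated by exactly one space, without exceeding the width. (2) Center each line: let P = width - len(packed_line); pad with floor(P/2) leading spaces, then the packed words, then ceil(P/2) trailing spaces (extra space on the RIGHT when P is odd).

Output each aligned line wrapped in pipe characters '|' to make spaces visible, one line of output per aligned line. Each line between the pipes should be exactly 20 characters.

Answer: |  be rain support   |
|   island morning   |
|window from diamond |
|      computer      |

Derivation:
Line 1: ['be', 'rain', 'support'] (min_width=15, slack=5)
Line 2: ['island', 'morning'] (min_width=14, slack=6)
Line 3: ['window', 'from', 'diamond'] (min_width=19, slack=1)
Line 4: ['computer'] (min_width=8, slack=12)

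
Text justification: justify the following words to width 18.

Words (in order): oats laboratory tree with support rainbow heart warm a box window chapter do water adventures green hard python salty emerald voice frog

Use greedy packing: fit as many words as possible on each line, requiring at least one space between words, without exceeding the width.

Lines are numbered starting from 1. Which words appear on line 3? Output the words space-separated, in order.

Line 1: ['oats', 'laboratory'] (min_width=15, slack=3)
Line 2: ['tree', 'with', 'support'] (min_width=17, slack=1)
Line 3: ['rainbow', 'heart', 'warm'] (min_width=18, slack=0)
Line 4: ['a', 'box', 'window'] (min_width=12, slack=6)
Line 5: ['chapter', 'do', 'water'] (min_width=16, slack=2)
Line 6: ['adventures', 'green'] (min_width=16, slack=2)
Line 7: ['hard', 'python', 'salty'] (min_width=17, slack=1)
Line 8: ['emerald', 'voice', 'frog'] (min_width=18, slack=0)

Answer: rainbow heart warm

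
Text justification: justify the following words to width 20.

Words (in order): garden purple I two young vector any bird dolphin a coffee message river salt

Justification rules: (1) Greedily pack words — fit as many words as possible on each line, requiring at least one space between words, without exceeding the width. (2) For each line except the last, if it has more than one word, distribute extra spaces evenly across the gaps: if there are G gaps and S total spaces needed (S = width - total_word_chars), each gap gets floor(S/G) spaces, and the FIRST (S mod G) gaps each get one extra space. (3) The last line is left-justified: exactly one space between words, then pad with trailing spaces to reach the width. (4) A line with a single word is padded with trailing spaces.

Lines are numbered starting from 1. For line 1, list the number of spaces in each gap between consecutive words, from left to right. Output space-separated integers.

Line 1: ['garden', 'purple', 'I', 'two'] (min_width=19, slack=1)
Line 2: ['young', 'vector', 'any'] (min_width=16, slack=4)
Line 3: ['bird', 'dolphin', 'a'] (min_width=14, slack=6)
Line 4: ['coffee', 'message', 'river'] (min_width=20, slack=0)
Line 5: ['salt'] (min_width=4, slack=16)

Answer: 2 1 1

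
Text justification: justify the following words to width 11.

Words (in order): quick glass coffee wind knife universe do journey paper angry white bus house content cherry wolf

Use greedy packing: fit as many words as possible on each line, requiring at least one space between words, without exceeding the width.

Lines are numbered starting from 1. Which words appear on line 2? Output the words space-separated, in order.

Line 1: ['quick', 'glass'] (min_width=11, slack=0)
Line 2: ['coffee', 'wind'] (min_width=11, slack=0)
Line 3: ['knife'] (min_width=5, slack=6)
Line 4: ['universe', 'do'] (min_width=11, slack=0)
Line 5: ['journey'] (min_width=7, slack=4)
Line 6: ['paper', 'angry'] (min_width=11, slack=0)
Line 7: ['white', 'bus'] (min_width=9, slack=2)
Line 8: ['house'] (min_width=5, slack=6)
Line 9: ['content'] (min_width=7, slack=4)
Line 10: ['cherry', 'wolf'] (min_width=11, slack=0)

Answer: coffee wind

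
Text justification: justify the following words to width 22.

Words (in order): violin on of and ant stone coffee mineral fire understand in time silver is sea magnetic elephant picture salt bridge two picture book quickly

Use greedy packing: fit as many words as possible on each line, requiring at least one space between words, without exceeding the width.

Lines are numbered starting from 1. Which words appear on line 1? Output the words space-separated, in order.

Answer: violin on of and ant

Derivation:
Line 1: ['violin', 'on', 'of', 'and', 'ant'] (min_width=20, slack=2)
Line 2: ['stone', 'coffee', 'mineral'] (min_width=20, slack=2)
Line 3: ['fire', 'understand', 'in'] (min_width=18, slack=4)
Line 4: ['time', 'silver', 'is', 'sea'] (min_width=18, slack=4)
Line 5: ['magnetic', 'elephant'] (min_width=17, slack=5)
Line 6: ['picture', 'salt', 'bridge'] (min_width=19, slack=3)
Line 7: ['two', 'picture', 'book'] (min_width=16, slack=6)
Line 8: ['quickly'] (min_width=7, slack=15)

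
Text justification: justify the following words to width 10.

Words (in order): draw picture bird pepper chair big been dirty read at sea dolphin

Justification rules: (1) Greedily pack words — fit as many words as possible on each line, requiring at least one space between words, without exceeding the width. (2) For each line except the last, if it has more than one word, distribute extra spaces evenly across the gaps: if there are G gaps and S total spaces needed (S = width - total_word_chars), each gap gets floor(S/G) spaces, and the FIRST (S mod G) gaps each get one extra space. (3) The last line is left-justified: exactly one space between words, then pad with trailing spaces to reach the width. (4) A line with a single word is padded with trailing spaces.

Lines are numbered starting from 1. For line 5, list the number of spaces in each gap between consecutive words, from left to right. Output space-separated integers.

Line 1: ['draw'] (min_width=4, slack=6)
Line 2: ['picture'] (min_width=7, slack=3)
Line 3: ['bird'] (min_width=4, slack=6)
Line 4: ['pepper'] (min_width=6, slack=4)
Line 5: ['chair', 'big'] (min_width=9, slack=1)
Line 6: ['been', 'dirty'] (min_width=10, slack=0)
Line 7: ['read', 'at'] (min_width=7, slack=3)
Line 8: ['sea'] (min_width=3, slack=7)
Line 9: ['dolphin'] (min_width=7, slack=3)

Answer: 2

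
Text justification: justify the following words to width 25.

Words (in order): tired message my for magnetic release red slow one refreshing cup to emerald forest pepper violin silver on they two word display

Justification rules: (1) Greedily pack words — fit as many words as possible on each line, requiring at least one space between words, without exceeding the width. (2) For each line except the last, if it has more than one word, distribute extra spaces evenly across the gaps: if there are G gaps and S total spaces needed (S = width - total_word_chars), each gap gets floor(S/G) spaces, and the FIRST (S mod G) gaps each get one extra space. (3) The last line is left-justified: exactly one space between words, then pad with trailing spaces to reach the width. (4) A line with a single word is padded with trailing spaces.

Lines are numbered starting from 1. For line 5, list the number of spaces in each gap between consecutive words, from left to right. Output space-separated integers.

Answer: 1 1 1 1

Derivation:
Line 1: ['tired', 'message', 'my', 'for'] (min_width=20, slack=5)
Line 2: ['magnetic', 'release', 'red', 'slow'] (min_width=25, slack=0)
Line 3: ['one', 'refreshing', 'cup', 'to'] (min_width=21, slack=4)
Line 4: ['emerald', 'forest', 'pepper'] (min_width=21, slack=4)
Line 5: ['violin', 'silver', 'on', 'they', 'two'] (min_width=25, slack=0)
Line 6: ['word', 'display'] (min_width=12, slack=13)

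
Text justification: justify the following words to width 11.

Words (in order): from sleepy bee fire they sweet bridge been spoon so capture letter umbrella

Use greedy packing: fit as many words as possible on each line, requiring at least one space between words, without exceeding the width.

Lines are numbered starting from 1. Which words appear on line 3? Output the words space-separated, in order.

Answer: they sweet

Derivation:
Line 1: ['from', 'sleepy'] (min_width=11, slack=0)
Line 2: ['bee', 'fire'] (min_width=8, slack=3)
Line 3: ['they', 'sweet'] (min_width=10, slack=1)
Line 4: ['bridge', 'been'] (min_width=11, slack=0)
Line 5: ['spoon', 'so'] (min_width=8, slack=3)
Line 6: ['capture'] (min_width=7, slack=4)
Line 7: ['letter'] (min_width=6, slack=5)
Line 8: ['umbrella'] (min_width=8, slack=3)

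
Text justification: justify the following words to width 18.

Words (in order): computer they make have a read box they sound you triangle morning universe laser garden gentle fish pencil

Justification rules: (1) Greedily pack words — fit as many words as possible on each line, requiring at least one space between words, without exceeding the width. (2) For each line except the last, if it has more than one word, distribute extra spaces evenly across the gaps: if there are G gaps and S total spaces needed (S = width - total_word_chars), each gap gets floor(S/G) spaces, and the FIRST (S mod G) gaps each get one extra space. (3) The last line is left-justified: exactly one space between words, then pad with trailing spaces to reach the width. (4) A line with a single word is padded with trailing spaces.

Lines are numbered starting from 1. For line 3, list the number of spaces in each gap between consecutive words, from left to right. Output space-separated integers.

Line 1: ['computer', 'they', 'make'] (min_width=18, slack=0)
Line 2: ['have', 'a', 'read', 'box'] (min_width=15, slack=3)
Line 3: ['they', 'sound', 'you'] (min_width=14, slack=4)
Line 4: ['triangle', 'morning'] (min_width=16, slack=2)
Line 5: ['universe', 'laser'] (min_width=14, slack=4)
Line 6: ['garden', 'gentle', 'fish'] (min_width=18, slack=0)
Line 7: ['pencil'] (min_width=6, slack=12)

Answer: 3 3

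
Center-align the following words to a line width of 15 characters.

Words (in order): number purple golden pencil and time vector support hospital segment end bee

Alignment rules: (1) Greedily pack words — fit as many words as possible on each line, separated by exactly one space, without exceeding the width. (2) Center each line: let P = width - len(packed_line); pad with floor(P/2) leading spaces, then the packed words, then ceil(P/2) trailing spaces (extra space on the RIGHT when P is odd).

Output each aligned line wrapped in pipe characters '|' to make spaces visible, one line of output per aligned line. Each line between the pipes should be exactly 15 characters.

Line 1: ['number', 'purple'] (min_width=13, slack=2)
Line 2: ['golden', 'pencil'] (min_width=13, slack=2)
Line 3: ['and', 'time', 'vector'] (min_width=15, slack=0)
Line 4: ['support'] (min_width=7, slack=8)
Line 5: ['hospital'] (min_width=8, slack=7)
Line 6: ['segment', 'end', 'bee'] (min_width=15, slack=0)

Answer: | number purple |
| golden pencil |
|and time vector|
|    support    |
|   hospital    |
|segment end bee|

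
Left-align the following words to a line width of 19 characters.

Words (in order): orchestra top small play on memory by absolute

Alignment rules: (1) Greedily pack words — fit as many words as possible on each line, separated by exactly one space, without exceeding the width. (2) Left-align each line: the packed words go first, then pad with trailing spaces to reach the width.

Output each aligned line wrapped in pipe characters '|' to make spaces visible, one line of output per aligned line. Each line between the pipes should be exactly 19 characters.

Line 1: ['orchestra', 'top', 'small'] (min_width=19, slack=0)
Line 2: ['play', 'on', 'memory', 'by'] (min_width=17, slack=2)
Line 3: ['absolute'] (min_width=8, slack=11)

Answer: |orchestra top small|
|play on memory by  |
|absolute           |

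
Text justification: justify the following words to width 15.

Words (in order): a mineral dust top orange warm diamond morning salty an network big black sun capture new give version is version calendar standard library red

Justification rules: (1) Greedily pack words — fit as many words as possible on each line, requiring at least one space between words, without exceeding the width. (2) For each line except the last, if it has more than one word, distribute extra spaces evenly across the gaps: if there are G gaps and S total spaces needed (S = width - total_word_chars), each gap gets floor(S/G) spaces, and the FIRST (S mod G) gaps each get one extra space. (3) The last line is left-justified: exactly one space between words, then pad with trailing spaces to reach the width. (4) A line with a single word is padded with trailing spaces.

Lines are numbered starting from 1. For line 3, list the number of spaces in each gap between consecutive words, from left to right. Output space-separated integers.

Line 1: ['a', 'mineral', 'dust'] (min_width=14, slack=1)
Line 2: ['top', 'orange', 'warm'] (min_width=15, slack=0)
Line 3: ['diamond', 'morning'] (min_width=15, slack=0)
Line 4: ['salty', 'an'] (min_width=8, slack=7)
Line 5: ['network', 'big'] (min_width=11, slack=4)
Line 6: ['black', 'sun'] (min_width=9, slack=6)
Line 7: ['capture', 'new'] (min_width=11, slack=4)
Line 8: ['give', 'version', 'is'] (min_width=15, slack=0)
Line 9: ['version'] (min_width=7, slack=8)
Line 10: ['calendar'] (min_width=8, slack=7)
Line 11: ['standard'] (min_width=8, slack=7)
Line 12: ['library', 'red'] (min_width=11, slack=4)

Answer: 1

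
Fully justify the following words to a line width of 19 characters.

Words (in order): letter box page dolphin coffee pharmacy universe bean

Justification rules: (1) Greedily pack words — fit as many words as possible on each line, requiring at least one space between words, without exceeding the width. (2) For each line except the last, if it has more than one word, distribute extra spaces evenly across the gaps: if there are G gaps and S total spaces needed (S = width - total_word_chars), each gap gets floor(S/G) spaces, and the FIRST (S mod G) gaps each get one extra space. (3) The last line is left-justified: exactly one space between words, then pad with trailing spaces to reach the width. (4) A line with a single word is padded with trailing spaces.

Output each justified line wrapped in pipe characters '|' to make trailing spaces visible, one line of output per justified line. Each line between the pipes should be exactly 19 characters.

Line 1: ['letter', 'box', 'page'] (min_width=15, slack=4)
Line 2: ['dolphin', 'coffee'] (min_width=14, slack=5)
Line 3: ['pharmacy', 'universe'] (min_width=17, slack=2)
Line 4: ['bean'] (min_width=4, slack=15)

Answer: |letter   box   page|
|dolphin      coffee|
|pharmacy   universe|
|bean               |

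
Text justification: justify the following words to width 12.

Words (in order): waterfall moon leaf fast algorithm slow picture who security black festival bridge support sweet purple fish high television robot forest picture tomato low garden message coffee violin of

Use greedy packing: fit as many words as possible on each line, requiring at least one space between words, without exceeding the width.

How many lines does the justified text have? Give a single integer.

Line 1: ['waterfall'] (min_width=9, slack=3)
Line 2: ['moon', 'leaf'] (min_width=9, slack=3)
Line 3: ['fast'] (min_width=4, slack=8)
Line 4: ['algorithm'] (min_width=9, slack=3)
Line 5: ['slow', 'picture'] (min_width=12, slack=0)
Line 6: ['who', 'security'] (min_width=12, slack=0)
Line 7: ['black'] (min_width=5, slack=7)
Line 8: ['festival'] (min_width=8, slack=4)
Line 9: ['bridge'] (min_width=6, slack=6)
Line 10: ['support'] (min_width=7, slack=5)
Line 11: ['sweet', 'purple'] (min_width=12, slack=0)
Line 12: ['fish', 'high'] (min_width=9, slack=3)
Line 13: ['television'] (min_width=10, slack=2)
Line 14: ['robot', 'forest'] (min_width=12, slack=0)
Line 15: ['picture'] (min_width=7, slack=5)
Line 16: ['tomato', 'low'] (min_width=10, slack=2)
Line 17: ['garden'] (min_width=6, slack=6)
Line 18: ['message'] (min_width=7, slack=5)
Line 19: ['coffee'] (min_width=6, slack=6)
Line 20: ['violin', 'of'] (min_width=9, slack=3)
Total lines: 20

Answer: 20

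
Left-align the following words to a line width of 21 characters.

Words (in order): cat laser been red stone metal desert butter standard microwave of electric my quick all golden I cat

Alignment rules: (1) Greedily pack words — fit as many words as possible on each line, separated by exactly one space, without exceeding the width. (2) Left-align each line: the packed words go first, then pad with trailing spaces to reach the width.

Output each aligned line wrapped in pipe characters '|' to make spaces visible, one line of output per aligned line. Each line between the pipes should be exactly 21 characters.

Answer: |cat laser been red   |
|stone metal desert   |
|butter standard      |
|microwave of electric|
|my quick all golden I|
|cat                  |

Derivation:
Line 1: ['cat', 'laser', 'been', 'red'] (min_width=18, slack=3)
Line 2: ['stone', 'metal', 'desert'] (min_width=18, slack=3)
Line 3: ['butter', 'standard'] (min_width=15, slack=6)
Line 4: ['microwave', 'of', 'electric'] (min_width=21, slack=0)
Line 5: ['my', 'quick', 'all', 'golden', 'I'] (min_width=21, slack=0)
Line 6: ['cat'] (min_width=3, slack=18)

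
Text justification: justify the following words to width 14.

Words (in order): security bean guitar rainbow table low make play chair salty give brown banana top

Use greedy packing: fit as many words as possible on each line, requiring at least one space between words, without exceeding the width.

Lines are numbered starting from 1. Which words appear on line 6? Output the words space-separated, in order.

Line 1: ['security', 'bean'] (min_width=13, slack=1)
Line 2: ['guitar', 'rainbow'] (min_width=14, slack=0)
Line 3: ['table', 'low', 'make'] (min_width=14, slack=0)
Line 4: ['play', 'chair'] (min_width=10, slack=4)
Line 5: ['salty', 'give'] (min_width=10, slack=4)
Line 6: ['brown', 'banana'] (min_width=12, slack=2)
Line 7: ['top'] (min_width=3, slack=11)

Answer: brown banana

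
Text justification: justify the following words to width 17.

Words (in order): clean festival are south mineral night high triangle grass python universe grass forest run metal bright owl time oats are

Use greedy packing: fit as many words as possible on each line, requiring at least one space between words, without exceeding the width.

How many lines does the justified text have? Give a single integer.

Line 1: ['clean', 'festival'] (min_width=14, slack=3)
Line 2: ['are', 'south', 'mineral'] (min_width=17, slack=0)
Line 3: ['night', 'high'] (min_width=10, slack=7)
Line 4: ['triangle', 'grass'] (min_width=14, slack=3)
Line 5: ['python', 'universe'] (min_width=15, slack=2)
Line 6: ['grass', 'forest', 'run'] (min_width=16, slack=1)
Line 7: ['metal', 'bright', 'owl'] (min_width=16, slack=1)
Line 8: ['time', 'oats', 'are'] (min_width=13, slack=4)
Total lines: 8

Answer: 8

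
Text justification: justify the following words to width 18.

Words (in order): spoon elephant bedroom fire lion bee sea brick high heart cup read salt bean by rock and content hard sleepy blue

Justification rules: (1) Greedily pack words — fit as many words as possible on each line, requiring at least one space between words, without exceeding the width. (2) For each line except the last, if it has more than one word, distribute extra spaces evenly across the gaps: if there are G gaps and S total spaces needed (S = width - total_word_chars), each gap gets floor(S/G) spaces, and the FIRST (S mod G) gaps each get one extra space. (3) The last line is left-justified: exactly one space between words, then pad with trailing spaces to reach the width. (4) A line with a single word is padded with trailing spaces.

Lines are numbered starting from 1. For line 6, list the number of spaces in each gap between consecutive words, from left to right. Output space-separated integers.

Line 1: ['spoon', 'elephant'] (min_width=14, slack=4)
Line 2: ['bedroom', 'fire', 'lion'] (min_width=17, slack=1)
Line 3: ['bee', 'sea', 'brick', 'high'] (min_width=18, slack=0)
Line 4: ['heart', 'cup', 'read'] (min_width=14, slack=4)
Line 5: ['salt', 'bean', 'by', 'rock'] (min_width=17, slack=1)
Line 6: ['and', 'content', 'hard'] (min_width=16, slack=2)
Line 7: ['sleepy', 'blue'] (min_width=11, slack=7)

Answer: 2 2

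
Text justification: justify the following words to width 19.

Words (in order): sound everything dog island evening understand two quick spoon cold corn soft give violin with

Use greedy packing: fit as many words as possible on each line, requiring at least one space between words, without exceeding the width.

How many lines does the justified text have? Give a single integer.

Answer: 6

Derivation:
Line 1: ['sound', 'everything'] (min_width=16, slack=3)
Line 2: ['dog', 'island', 'evening'] (min_width=18, slack=1)
Line 3: ['understand', 'two'] (min_width=14, slack=5)
Line 4: ['quick', 'spoon', 'cold'] (min_width=16, slack=3)
Line 5: ['corn', 'soft', 'give'] (min_width=14, slack=5)
Line 6: ['violin', 'with'] (min_width=11, slack=8)
Total lines: 6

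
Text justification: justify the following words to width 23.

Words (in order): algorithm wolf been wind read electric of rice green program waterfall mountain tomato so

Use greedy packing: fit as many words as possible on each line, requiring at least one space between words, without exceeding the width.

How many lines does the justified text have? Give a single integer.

Answer: 5

Derivation:
Line 1: ['algorithm', 'wolf', 'been'] (min_width=19, slack=4)
Line 2: ['wind', 'read', 'electric', 'of'] (min_width=21, slack=2)
Line 3: ['rice', 'green', 'program'] (min_width=18, slack=5)
Line 4: ['waterfall', 'mountain'] (min_width=18, slack=5)
Line 5: ['tomato', 'so'] (min_width=9, slack=14)
Total lines: 5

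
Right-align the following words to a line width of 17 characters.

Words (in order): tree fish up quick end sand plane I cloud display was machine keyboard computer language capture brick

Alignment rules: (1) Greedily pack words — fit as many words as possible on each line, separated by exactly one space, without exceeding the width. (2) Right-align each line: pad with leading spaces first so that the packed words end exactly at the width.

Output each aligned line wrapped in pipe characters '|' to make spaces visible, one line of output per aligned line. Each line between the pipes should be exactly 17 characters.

Answer: |     tree fish up|
|   quick end sand|
|    plane I cloud|
|      display was|
| machine keyboard|
|computer language|
|    capture brick|

Derivation:
Line 1: ['tree', 'fish', 'up'] (min_width=12, slack=5)
Line 2: ['quick', 'end', 'sand'] (min_width=14, slack=3)
Line 3: ['plane', 'I', 'cloud'] (min_width=13, slack=4)
Line 4: ['display', 'was'] (min_width=11, slack=6)
Line 5: ['machine', 'keyboard'] (min_width=16, slack=1)
Line 6: ['computer', 'language'] (min_width=17, slack=0)
Line 7: ['capture', 'brick'] (min_width=13, slack=4)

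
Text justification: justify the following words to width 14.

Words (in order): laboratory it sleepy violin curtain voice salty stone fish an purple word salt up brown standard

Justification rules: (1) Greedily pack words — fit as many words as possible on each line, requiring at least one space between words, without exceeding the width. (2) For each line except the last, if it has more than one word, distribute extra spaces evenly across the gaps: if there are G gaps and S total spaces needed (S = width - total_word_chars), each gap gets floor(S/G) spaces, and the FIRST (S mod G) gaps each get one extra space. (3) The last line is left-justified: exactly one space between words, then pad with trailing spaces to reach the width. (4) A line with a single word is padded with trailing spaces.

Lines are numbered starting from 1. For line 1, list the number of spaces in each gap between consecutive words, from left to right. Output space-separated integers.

Answer: 2

Derivation:
Line 1: ['laboratory', 'it'] (min_width=13, slack=1)
Line 2: ['sleepy', 'violin'] (min_width=13, slack=1)
Line 3: ['curtain', 'voice'] (min_width=13, slack=1)
Line 4: ['salty', 'stone'] (min_width=11, slack=3)
Line 5: ['fish', 'an', 'purple'] (min_width=14, slack=0)
Line 6: ['word', 'salt', 'up'] (min_width=12, slack=2)
Line 7: ['brown', 'standard'] (min_width=14, slack=0)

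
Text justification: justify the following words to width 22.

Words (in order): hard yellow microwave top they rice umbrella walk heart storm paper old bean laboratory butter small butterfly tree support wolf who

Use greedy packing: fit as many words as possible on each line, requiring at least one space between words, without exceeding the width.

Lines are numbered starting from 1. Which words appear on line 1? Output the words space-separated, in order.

Line 1: ['hard', 'yellow', 'microwave'] (min_width=21, slack=1)
Line 2: ['top', 'they', 'rice', 'umbrella'] (min_width=22, slack=0)
Line 3: ['walk', 'heart', 'storm', 'paper'] (min_width=22, slack=0)
Line 4: ['old', 'bean', 'laboratory'] (min_width=19, slack=3)
Line 5: ['butter', 'small', 'butterfly'] (min_width=22, slack=0)
Line 6: ['tree', 'support', 'wolf', 'who'] (min_width=21, slack=1)

Answer: hard yellow microwave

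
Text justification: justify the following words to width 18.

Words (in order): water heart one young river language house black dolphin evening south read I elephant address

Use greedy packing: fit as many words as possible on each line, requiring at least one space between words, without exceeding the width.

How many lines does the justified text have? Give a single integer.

Answer: 6

Derivation:
Line 1: ['water', 'heart', 'one'] (min_width=15, slack=3)
Line 2: ['young', 'river'] (min_width=11, slack=7)
Line 3: ['language', 'house'] (min_width=14, slack=4)
Line 4: ['black', 'dolphin'] (min_width=13, slack=5)
Line 5: ['evening', 'south', 'read'] (min_width=18, slack=0)
Line 6: ['I', 'elephant', 'address'] (min_width=18, slack=0)
Total lines: 6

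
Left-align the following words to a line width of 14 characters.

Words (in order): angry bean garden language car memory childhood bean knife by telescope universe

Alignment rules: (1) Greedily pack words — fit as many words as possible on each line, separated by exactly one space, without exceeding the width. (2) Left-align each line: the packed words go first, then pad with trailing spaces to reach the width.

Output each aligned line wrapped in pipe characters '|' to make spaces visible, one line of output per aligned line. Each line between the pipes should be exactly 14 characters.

Line 1: ['angry', 'bean'] (min_width=10, slack=4)
Line 2: ['garden'] (min_width=6, slack=8)
Line 3: ['language', 'car'] (min_width=12, slack=2)
Line 4: ['memory'] (min_width=6, slack=8)
Line 5: ['childhood', 'bean'] (min_width=14, slack=0)
Line 6: ['knife', 'by'] (min_width=8, slack=6)
Line 7: ['telescope'] (min_width=9, slack=5)
Line 8: ['universe'] (min_width=8, slack=6)

Answer: |angry bean    |
|garden        |
|language car  |
|memory        |
|childhood bean|
|knife by      |
|telescope     |
|universe      |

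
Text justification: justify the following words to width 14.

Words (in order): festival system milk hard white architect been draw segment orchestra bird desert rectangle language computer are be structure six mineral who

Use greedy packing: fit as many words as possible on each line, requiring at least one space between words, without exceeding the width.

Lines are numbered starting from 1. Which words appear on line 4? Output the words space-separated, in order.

Line 1: ['festival'] (min_width=8, slack=6)
Line 2: ['system', 'milk'] (min_width=11, slack=3)
Line 3: ['hard', 'white'] (min_width=10, slack=4)
Line 4: ['architect', 'been'] (min_width=14, slack=0)
Line 5: ['draw', 'segment'] (min_width=12, slack=2)
Line 6: ['orchestra', 'bird'] (min_width=14, slack=0)
Line 7: ['desert'] (min_width=6, slack=8)
Line 8: ['rectangle'] (min_width=9, slack=5)
Line 9: ['language'] (min_width=8, slack=6)
Line 10: ['computer', 'are'] (min_width=12, slack=2)
Line 11: ['be', 'structure'] (min_width=12, slack=2)
Line 12: ['six', 'mineral'] (min_width=11, slack=3)
Line 13: ['who'] (min_width=3, slack=11)

Answer: architect been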